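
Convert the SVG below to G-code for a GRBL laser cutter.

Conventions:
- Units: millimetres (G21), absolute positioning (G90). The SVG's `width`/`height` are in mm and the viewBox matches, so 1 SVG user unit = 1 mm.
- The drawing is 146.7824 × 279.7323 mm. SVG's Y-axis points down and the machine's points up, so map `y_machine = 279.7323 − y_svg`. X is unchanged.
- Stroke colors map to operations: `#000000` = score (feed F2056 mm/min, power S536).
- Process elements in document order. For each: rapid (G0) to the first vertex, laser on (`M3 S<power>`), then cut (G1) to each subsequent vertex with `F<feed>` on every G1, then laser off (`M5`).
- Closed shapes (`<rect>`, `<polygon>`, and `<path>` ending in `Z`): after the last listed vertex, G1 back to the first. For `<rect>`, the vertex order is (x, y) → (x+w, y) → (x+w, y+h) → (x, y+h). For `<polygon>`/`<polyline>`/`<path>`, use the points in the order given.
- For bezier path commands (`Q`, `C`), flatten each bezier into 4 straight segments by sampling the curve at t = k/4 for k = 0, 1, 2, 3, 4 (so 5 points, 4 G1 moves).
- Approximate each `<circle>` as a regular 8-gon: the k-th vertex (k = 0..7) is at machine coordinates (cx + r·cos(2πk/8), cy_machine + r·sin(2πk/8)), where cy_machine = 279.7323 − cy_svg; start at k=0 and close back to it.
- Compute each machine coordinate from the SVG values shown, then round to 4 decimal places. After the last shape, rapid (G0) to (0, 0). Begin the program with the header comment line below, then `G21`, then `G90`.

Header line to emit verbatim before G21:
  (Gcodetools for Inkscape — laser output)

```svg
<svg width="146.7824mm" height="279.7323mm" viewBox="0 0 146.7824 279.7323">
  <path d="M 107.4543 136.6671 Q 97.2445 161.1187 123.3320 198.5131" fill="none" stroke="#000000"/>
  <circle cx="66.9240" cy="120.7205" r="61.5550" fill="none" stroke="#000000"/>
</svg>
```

Since the viewBox matches the mm dimensions, user units are millimetres directly. The only transform is the Y-flip y_m = 279.7323 − y_svg.

Shape 1 is a quadratic bezier drawn with `<path>`. Its stroke #000000 means score at S536, F2056. After flipping Y the toolpath is (107.4543,143.0652) → (104.6180,130.0305) → (106.3188,115.3779) → (112.5568,99.1075) → (123.3320,81.2192).

Shape 2 is a circle drawn with `<circle>`. Its stroke #000000 means score at S536, F2056. After flipping Y the toolpath is (128.4790,159.0118) → (110.4500,202.5378) → (66.9240,220.5668) → (23.3980,202.5378) → (5.3690,159.0118) → (23.3980,115.4858) → (66.9240,97.4568) → (110.4500,115.4858) → (128.4790,159.0118), returning to the start.

(Gcodetools for Inkscape — laser output)
G21
G90
G0 X107.4543 Y143.0652
M3 S536
G1 X104.6180 Y130.0305 F2056
G1 X106.3188 Y115.3779 F2056
G1 X112.5568 Y99.1075 F2056
G1 X123.3320 Y81.2192 F2056
M5
G0 X128.4790 Y159.0118
M3 S536
G1 X110.4500 Y202.5378 F2056
G1 X66.9240 Y220.5668 F2056
G1 X23.3980 Y202.5378 F2056
G1 X5.3690 Y159.0118 F2056
G1 X23.3980 Y115.4858 F2056
G1 X66.9240 Y97.4568 F2056
G1 X110.4500 Y115.4858 F2056
G1 X128.4790 Y159.0118 F2056
M5
G0 X0.0000 Y0.0000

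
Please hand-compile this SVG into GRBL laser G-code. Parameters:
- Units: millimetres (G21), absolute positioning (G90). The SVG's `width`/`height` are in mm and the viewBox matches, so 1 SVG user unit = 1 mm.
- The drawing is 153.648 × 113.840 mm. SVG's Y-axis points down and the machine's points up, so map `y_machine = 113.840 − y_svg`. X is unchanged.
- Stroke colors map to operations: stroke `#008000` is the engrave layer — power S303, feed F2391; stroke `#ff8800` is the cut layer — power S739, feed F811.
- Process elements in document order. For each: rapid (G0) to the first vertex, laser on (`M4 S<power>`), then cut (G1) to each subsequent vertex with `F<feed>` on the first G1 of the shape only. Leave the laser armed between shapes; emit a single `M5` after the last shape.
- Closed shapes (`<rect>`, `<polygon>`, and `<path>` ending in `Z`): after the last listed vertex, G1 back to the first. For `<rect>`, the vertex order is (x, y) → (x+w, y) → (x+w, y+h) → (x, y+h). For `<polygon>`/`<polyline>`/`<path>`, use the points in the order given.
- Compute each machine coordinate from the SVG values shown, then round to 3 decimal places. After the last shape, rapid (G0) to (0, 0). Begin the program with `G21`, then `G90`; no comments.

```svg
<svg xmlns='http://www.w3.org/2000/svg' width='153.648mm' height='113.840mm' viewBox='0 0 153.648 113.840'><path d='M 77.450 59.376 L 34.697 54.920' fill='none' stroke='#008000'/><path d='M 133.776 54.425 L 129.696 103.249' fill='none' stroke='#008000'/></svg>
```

Since the viewBox matches the mm dimensions, user units are millimetres directly. The only transform is the Y-flip y_m = 113.840 − y_svg.

Shape 1 is a line segment drawn with `<path>`. Its stroke #008000 means engrave at S303, F2391. After flipping Y the toolpath is (77.450,54.464) → (34.697,58.920).

Shape 2 is a line segment drawn with `<path>`. Its stroke #008000 means engrave at S303, F2391. After flipping Y the toolpath is (133.776,59.415) → (129.696,10.591).

G21
G90
G0 X77.450 Y54.464
M4 S303
G1 X34.697 Y58.920 F2391
G0 X133.776 Y59.415
M4 S303
G1 X129.696 Y10.591 F2391
M5
G0 X0.000 Y0.000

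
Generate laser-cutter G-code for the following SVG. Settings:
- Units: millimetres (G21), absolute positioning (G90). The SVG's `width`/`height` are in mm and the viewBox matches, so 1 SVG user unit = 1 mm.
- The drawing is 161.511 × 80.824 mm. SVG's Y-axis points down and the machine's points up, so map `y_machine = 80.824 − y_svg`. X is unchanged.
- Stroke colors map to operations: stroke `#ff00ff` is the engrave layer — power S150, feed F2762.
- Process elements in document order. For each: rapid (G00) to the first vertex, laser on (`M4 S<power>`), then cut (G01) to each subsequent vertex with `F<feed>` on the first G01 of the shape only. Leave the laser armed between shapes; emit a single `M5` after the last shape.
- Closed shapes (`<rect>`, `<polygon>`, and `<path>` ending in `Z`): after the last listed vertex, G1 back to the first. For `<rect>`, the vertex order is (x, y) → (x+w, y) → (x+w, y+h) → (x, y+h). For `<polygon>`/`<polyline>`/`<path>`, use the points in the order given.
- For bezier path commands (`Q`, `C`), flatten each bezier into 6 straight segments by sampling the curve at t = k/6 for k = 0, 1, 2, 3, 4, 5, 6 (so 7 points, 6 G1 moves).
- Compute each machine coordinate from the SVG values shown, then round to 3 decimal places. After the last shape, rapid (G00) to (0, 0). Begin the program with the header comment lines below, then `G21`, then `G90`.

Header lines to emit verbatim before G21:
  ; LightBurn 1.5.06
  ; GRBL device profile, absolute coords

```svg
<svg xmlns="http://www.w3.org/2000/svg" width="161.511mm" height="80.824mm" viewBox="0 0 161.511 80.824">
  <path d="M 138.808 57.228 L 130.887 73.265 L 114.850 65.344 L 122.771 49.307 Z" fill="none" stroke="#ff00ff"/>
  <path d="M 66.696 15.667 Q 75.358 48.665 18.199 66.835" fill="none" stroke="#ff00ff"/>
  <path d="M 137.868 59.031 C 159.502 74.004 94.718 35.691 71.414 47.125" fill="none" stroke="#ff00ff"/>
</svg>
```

1 u = 1 mm; y_m = 80.824 − y.

[1] `<path>` regular polygon, #ff00ff→engrave S150 F2762: (138.808,23.596) → (130.887,7.559) → (114.850,15.480) → (122.771,31.517) → (138.808,23.596) (closed)

[2] `<path>` quadratic bezier, #ff00ff→engrave S150 F2762: (66.696,65.157) → (67.755,54.570) → (65.157,44.806) → (58.903,35.866) → (48.992,27.750) → (35.424,20.458) → (18.199,13.989)

[3] `<path>` cubic bezier, #ff00ff→engrave S150 F2762: (137.868,21.793) → (142.076,18.270) → (135.433,20.766) → (121.493,26.419) → (103.808,32.367) → (85.931,35.747) → (71.414,33.699)

; LightBurn 1.5.06
; GRBL device profile, absolute coords
G21
G90
G00 X138.808 Y23.596
M4 S150
G01 X130.887 Y7.559 F2762
G01 X114.850 Y15.480
G01 X122.771 Y31.517
G01 X138.808 Y23.596
G00 X66.696 Y65.157
M4 S150
G01 X67.755 Y54.570 F2762
G01 X65.157 Y44.806
G01 X58.903 Y35.866
G01 X48.992 Y27.750
G01 X35.424 Y20.458
G01 X18.199 Y13.989
G00 X137.868 Y21.793
M4 S150
G01 X142.076 Y18.270 F2762
G01 X135.433 Y20.766
G01 X121.493 Y26.419
G01 X103.808 Y32.367
G01 X85.931 Y35.747
G01 X71.414 Y33.699
M5
G00 X0.000 Y0.000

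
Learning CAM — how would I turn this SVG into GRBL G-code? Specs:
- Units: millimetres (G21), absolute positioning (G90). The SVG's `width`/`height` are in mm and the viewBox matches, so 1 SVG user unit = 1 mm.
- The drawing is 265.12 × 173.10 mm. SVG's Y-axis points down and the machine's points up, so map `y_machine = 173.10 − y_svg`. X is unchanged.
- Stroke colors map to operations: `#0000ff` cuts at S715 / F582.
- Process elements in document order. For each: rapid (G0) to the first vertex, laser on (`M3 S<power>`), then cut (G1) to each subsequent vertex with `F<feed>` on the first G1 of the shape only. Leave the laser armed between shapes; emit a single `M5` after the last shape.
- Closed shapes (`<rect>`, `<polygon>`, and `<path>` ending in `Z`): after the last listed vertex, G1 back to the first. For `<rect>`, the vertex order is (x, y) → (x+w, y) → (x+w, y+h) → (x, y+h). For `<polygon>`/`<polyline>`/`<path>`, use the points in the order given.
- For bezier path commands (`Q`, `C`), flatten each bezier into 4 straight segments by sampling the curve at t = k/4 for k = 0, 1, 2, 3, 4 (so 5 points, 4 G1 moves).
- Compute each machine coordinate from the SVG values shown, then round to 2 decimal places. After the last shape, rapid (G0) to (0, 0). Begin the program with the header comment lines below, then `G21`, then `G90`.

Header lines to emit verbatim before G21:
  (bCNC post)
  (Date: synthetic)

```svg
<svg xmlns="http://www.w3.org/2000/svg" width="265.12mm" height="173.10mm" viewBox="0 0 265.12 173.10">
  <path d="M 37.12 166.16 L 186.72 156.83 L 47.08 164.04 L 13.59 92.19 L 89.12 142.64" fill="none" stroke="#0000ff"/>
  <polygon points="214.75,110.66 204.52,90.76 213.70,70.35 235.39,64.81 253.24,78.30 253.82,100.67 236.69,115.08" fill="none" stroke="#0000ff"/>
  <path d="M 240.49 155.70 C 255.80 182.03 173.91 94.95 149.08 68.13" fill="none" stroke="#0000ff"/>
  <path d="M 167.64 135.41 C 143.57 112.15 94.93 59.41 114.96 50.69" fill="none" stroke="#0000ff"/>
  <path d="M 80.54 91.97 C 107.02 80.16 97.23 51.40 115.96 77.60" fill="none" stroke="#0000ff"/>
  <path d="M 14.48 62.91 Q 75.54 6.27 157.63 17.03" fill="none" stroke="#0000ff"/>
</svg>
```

viewBox `0 0 265.12 173.10` with mm width/height → 1 unit = 1 mm. Flip: y_m = 173.10 − y_svg.

**Shape 1** — `<path>` open polyline, stroke `#0000ff` → cut (S715, F582). Machine vertices: (37.12,6.94) → (186.72,16.27) → (47.08,9.06) → (13.59,80.91) → (89.12,30.46). Open path.

**Shape 2** — `<polygon>` regular polygon, stroke `#0000ff` → cut (S715, F582). Machine vertices: (214.75,62.44) → (204.52,82.34) → (213.70,102.75) → (235.39,108.29) → (253.24,94.80) → (253.82,72.43) → (236.69,58.02) → (214.75,62.44). Closed: final G1 returns to the first vertex.

**Shape 3** — `<path>` cubic bezier, stroke `#0000ff` → cut (S715, F582). Control points (SVG): P0=(240.49,155.70), P1=(255.80,182.03), P2=(173.91,94.95), P3=(149.08,68.13); sampled at t=k/4. Machine vertices: (240.49,17.40) → (236.16,16.20) → (209.84,41.25) → (175.99,76.27) → (149.08,104.97). Open path.

**Shape 4** — `<path>` cubic bezier, stroke `#0000ff` → cut (S715, F582). Control points (SVG): P0=(167.64,135.41), P1=(143.57,112.15), P2=(94.93,59.41), P3=(114.96,50.69); sampled at t=k/4. Machine vertices: (167.64,37.69) → (146.44,59.51) → (124.76,85.50) → (111.36,108.76) → (114.96,122.41). Open path.

**Shape 5** — `<path>` cubic bezier, stroke `#0000ff` → cut (S715, F582). Control points (SVG): P0=(80.54,91.97), P1=(107.02,80.16), P2=(97.23,51.40), P3=(115.96,77.60); sampled at t=k/4. Machine vertices: (80.54,81.13) → (94.61,92.04) → (101.16,102.57) → (106.25,105.97) → (115.96,95.50). Open path.

**Shape 6** — `<path>` quadratic bezier, stroke `#0000ff` → cut (S715, F582). Control points (SVG): P0=(14.48,62.91), P1=(75.54,6.27), P2=(157.63,17.03); sampled at t=k/4. Machine vertices: (14.48,110.19) → (46.32,134.30) → (80.80,149.98) → (117.90,157.24) → (157.63,156.07). Open path.

(bCNC post)
(Date: synthetic)
G21
G90
G0 X37.12 Y6.94
M3 S715
G1 X186.72 Y16.27 F582
G1 X47.08 Y9.06
G1 X13.59 Y80.91
G1 X89.12 Y30.46
G0 X214.75 Y62.44
M3 S715
G1 X204.52 Y82.34 F582
G1 X213.70 Y102.75
G1 X235.39 Y108.29
G1 X253.24 Y94.80
G1 X253.82 Y72.43
G1 X236.69 Y58.02
G1 X214.75 Y62.44
G0 X240.49 Y17.40
M3 S715
G1 X236.16 Y16.20 F582
G1 X209.84 Y41.25
G1 X175.99 Y76.27
G1 X149.08 Y104.97
G0 X167.64 Y37.69
M3 S715
G1 X146.44 Y59.51 F582
G1 X124.76 Y85.50
G1 X111.36 Y108.76
G1 X114.96 Y122.41
G0 X80.54 Y81.13
M3 S715
G1 X94.61 Y92.04 F582
G1 X101.16 Y102.57
G1 X106.25 Y105.97
G1 X115.96 Y95.50
G0 X14.48 Y110.19
M3 S715
G1 X46.32 Y134.30 F582
G1 X80.80 Y149.98
G1 X117.90 Y157.24
G1 X157.63 Y156.07
M5
G0 X0.00 Y0.00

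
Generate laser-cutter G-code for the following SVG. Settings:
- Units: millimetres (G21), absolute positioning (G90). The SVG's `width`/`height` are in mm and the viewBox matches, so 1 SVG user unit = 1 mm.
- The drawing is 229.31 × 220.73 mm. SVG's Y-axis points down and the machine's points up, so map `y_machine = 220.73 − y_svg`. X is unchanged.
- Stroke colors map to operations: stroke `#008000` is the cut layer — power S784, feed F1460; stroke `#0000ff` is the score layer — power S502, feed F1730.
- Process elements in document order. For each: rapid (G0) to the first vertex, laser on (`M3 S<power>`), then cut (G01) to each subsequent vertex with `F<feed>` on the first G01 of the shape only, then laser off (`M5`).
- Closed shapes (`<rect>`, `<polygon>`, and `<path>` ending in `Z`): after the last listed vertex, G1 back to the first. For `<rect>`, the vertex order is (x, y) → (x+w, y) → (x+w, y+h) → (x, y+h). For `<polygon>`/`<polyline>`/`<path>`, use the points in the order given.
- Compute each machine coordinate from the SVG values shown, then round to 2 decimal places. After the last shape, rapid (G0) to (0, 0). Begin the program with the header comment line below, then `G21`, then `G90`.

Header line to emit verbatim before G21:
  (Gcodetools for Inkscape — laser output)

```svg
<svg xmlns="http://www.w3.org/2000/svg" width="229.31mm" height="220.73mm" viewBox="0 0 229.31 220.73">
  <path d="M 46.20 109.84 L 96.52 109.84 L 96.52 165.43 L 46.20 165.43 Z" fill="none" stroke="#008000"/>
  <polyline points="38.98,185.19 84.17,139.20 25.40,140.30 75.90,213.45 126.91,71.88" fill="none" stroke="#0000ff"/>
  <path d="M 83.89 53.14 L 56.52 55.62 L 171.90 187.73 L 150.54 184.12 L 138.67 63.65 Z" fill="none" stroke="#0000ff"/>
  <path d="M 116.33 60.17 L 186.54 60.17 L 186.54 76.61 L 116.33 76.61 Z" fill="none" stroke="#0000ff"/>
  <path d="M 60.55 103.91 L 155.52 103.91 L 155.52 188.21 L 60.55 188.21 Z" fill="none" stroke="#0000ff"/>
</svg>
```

Since the viewBox matches the mm dimensions, user units are millimetres directly. The only transform is the Y-flip y_m = 220.73 − y_svg.

Shape 1 is a rectangle drawn with `<path>`. Its stroke #008000 means cut at S784, F1460. After flipping Y the toolpath is (46.20,110.89) → (96.52,110.89) → (96.52,55.30) → (46.20,55.30) → (46.20,110.89), returning to the start.

Shape 2 is a open polyline drawn with `<polyline>`. Its stroke #0000ff means score at S502, F1730. After flipping Y the toolpath is (38.98,35.54) → (84.17,81.53) → (25.40,80.43) → (75.90,7.28) → (126.91,148.85).

Shape 3 is a closed polygon drawn with `<path>`. Its stroke #0000ff means score at S502, F1730. After flipping Y the toolpath is (83.89,167.59) → (56.52,165.11) → (171.90,33.00) → (150.54,36.61) → (138.67,157.08) → (83.89,167.59), returning to the start.

Shape 4 is a rectangle drawn with `<path>`. Its stroke #0000ff means score at S502, F1730. After flipping Y the toolpath is (116.33,160.56) → (186.54,160.56) → (186.54,144.12) → (116.33,144.12) → (116.33,160.56), returning to the start.

Shape 5 is a rectangle drawn with `<path>`. Its stroke #0000ff means score at S502, F1730. After flipping Y the toolpath is (60.55,116.82) → (155.52,116.82) → (155.52,32.52) → (60.55,32.52) → (60.55,116.82), returning to the start.

(Gcodetools for Inkscape — laser output)
G21
G90
G0 X46.20 Y110.89
M3 S784
G01 X96.52 Y110.89 F1460
G01 X96.52 Y55.30
G01 X46.20 Y55.30
G01 X46.20 Y110.89
M5
G0 X38.98 Y35.54
M3 S502
G01 X84.17 Y81.53 F1730
G01 X25.40 Y80.43
G01 X75.90 Y7.28
G01 X126.91 Y148.85
M5
G0 X83.89 Y167.59
M3 S502
G01 X56.52 Y165.11 F1730
G01 X171.90 Y33.00
G01 X150.54 Y36.61
G01 X138.67 Y157.08
G01 X83.89 Y167.59
M5
G0 X116.33 Y160.56
M3 S502
G01 X186.54 Y160.56 F1730
G01 X186.54 Y144.12
G01 X116.33 Y144.12
G01 X116.33 Y160.56
M5
G0 X60.55 Y116.82
M3 S502
G01 X155.52 Y116.82 F1730
G01 X155.52 Y32.52
G01 X60.55 Y32.52
G01 X60.55 Y116.82
M5
G0 X0.00 Y0.00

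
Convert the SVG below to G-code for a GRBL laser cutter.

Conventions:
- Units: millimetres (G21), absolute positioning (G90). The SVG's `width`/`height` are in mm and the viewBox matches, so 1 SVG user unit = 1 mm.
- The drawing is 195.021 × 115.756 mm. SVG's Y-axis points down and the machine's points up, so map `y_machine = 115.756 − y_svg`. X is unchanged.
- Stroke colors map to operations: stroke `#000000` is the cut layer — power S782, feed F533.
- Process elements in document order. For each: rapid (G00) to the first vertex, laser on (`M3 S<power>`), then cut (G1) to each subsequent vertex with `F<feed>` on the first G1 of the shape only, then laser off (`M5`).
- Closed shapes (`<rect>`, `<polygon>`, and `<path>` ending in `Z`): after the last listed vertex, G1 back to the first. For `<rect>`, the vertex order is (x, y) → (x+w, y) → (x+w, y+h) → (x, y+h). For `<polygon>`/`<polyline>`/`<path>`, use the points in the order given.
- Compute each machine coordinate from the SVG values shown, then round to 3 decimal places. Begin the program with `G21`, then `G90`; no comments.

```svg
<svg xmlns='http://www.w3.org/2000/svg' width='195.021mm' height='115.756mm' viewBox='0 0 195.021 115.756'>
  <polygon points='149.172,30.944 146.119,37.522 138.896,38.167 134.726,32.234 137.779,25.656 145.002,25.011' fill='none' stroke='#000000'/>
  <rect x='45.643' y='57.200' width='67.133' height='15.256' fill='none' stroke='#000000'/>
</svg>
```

G21
G90
G00 X149.172 Y84.812
M3 S782
G1 X146.119 Y78.234 F533
G1 X138.896 Y77.589
G1 X134.726 Y83.522
G1 X137.779 Y90.100
G1 X145.002 Y90.745
G1 X149.172 Y84.812
M5
G00 X45.643 Y58.556
M3 S782
G1 X112.776 Y58.556 F533
G1 X112.776 Y43.300
G1 X45.643 Y43.300
G1 X45.643 Y58.556
M5

1 u = 1 mm; y_m = 115.756 − y.

[1] `<polygon>` regular polygon, #000000→cut S782 F533: (149.172,84.812) → (146.119,78.234) → (138.896,77.589) → (134.726,83.522) → (137.779,90.100) → (145.002,90.745) → (149.172,84.812) (closed)

[2] `<rect>` rectangle, #000000→cut S782 F533: (45.643,58.556) → (112.776,58.556) → (112.776,43.300) → (45.643,43.300) → (45.643,58.556) (closed)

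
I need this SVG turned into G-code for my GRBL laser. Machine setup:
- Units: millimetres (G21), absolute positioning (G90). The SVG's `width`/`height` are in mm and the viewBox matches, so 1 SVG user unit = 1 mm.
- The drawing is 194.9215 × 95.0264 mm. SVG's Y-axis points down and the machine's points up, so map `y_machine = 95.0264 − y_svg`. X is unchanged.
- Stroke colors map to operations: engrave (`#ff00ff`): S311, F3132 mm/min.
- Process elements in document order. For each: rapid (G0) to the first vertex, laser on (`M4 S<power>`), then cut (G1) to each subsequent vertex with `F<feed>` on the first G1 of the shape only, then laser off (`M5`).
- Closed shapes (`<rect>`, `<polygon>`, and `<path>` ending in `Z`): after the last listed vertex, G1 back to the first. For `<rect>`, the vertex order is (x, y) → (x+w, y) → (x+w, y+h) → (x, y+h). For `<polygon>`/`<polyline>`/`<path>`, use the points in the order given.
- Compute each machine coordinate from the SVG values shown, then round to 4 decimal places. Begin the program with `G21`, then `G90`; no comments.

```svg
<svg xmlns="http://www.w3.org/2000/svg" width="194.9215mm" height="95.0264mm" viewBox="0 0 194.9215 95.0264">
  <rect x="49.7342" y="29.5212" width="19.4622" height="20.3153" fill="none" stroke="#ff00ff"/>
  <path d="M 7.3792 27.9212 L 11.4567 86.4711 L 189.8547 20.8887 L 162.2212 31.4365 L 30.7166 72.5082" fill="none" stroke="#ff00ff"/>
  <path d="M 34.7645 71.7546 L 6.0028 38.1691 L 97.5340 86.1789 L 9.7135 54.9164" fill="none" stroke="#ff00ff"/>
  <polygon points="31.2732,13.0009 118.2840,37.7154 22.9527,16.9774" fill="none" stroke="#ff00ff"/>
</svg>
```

1 u = 1 mm; y_m = 95.0264 − y.

[1] `<rect>` rectangle, #ff00ff→engrave S311 F3132: (49.7342,65.5052) → (69.1964,65.5052) → (69.1964,45.1899) → (49.7342,45.1899) → (49.7342,65.5052) (closed)

[2] `<path>` open polyline, #ff00ff→engrave S311 F3132: (7.3792,67.1052) → (11.4567,8.5553) → (189.8547,74.1377) → (162.2212,63.5899) → (30.7166,22.5182)

[3] `<path>` open polyline, #ff00ff→engrave S311 F3132: (34.7645,23.2718) → (6.0028,56.8573) → (97.5340,8.8475) → (9.7135,40.1100)

[4] `<polygon>` closed polygon, #ff00ff→engrave S311 F3132: (31.2732,82.0255) → (118.2840,57.3110) → (22.9527,78.0490) → (31.2732,82.0255) (closed)

G21
G90
G0 X49.7342 Y65.5052
M4 S311
G1 X69.1964 Y65.5052 F3132
G1 X69.1964 Y45.1899
G1 X49.7342 Y45.1899
G1 X49.7342 Y65.5052
M5
G0 X7.3792 Y67.1052
M4 S311
G1 X11.4567 Y8.5553 F3132
G1 X189.8547 Y74.1377
G1 X162.2212 Y63.5899
G1 X30.7166 Y22.5182
M5
G0 X34.7645 Y23.2718
M4 S311
G1 X6.0028 Y56.8573 F3132
G1 X97.5340 Y8.8475
G1 X9.7135 Y40.1100
M5
G0 X31.2732 Y82.0255
M4 S311
G1 X118.2840 Y57.3110 F3132
G1 X22.9527 Y78.0490
G1 X31.2732 Y82.0255
M5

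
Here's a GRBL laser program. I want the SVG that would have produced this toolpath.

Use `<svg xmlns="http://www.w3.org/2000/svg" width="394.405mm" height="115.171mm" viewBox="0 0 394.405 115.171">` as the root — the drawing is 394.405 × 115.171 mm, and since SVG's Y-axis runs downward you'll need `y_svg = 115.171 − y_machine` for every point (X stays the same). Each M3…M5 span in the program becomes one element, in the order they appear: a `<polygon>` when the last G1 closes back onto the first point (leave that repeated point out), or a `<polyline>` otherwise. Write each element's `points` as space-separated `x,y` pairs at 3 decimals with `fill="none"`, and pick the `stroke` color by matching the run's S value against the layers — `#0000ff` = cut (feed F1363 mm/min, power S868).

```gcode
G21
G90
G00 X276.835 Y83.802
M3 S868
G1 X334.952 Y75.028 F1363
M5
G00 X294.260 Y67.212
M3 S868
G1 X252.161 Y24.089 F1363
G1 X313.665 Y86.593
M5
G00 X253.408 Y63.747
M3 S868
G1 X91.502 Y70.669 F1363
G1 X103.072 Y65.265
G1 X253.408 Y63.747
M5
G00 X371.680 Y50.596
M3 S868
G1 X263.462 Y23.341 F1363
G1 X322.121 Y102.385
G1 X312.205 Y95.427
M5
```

y_svg = 115.171 − y_m. Every run uses S868, so all elements get stroke `#0000ff` (cut).

[1] open run; points: 276.835,31.369 334.952,40.143

[2] open run; points: 294.260,47.959 252.161,91.082 313.665,28.578

[3] closed run; points: 253.408,51.424 91.502,44.502 103.072,49.906

[4] open run; points: 371.680,64.575 263.462,91.830 322.121,12.786 312.205,19.744

<svg xmlns="http://www.w3.org/2000/svg" width="394.405mm" height="115.171mm" viewBox="0 0 394.405 115.171">
  <polyline points="276.835,31.369 334.952,40.143" fill="none" stroke="#0000ff"/>
  <polyline points="294.260,47.959 252.161,91.082 313.665,28.578" fill="none" stroke="#0000ff"/>
  <polygon points="253.408,51.424 91.502,44.502 103.072,49.906" fill="none" stroke="#0000ff"/>
  <polyline points="371.680,64.575 263.462,91.830 322.121,12.786 312.205,19.744" fill="none" stroke="#0000ff"/>
</svg>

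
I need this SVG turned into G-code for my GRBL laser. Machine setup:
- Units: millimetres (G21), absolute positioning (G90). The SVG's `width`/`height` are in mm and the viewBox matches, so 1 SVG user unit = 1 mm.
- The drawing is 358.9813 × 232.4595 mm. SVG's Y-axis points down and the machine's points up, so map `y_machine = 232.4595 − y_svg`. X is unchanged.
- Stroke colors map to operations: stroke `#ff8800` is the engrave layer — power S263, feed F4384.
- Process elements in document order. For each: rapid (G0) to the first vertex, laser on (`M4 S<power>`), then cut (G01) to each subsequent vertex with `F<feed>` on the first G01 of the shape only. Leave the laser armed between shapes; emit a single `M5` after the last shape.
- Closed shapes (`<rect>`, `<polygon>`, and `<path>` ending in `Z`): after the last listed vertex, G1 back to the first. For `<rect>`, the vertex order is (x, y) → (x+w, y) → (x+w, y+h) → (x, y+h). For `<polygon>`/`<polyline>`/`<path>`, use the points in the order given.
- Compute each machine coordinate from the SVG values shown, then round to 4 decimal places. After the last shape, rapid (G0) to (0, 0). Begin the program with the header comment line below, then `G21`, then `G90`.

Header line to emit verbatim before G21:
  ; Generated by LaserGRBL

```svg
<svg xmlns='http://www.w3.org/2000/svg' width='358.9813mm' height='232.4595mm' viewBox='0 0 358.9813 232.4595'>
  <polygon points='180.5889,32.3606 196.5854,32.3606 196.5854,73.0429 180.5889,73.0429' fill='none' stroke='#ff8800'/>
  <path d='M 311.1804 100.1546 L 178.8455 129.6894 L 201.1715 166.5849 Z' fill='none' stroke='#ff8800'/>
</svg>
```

Since the viewBox matches the mm dimensions, user units are millimetres directly. The only transform is the Y-flip y_m = 232.4595 − y_svg.

Shape 1 is a rectangle drawn with `<polygon>`. Its stroke #ff8800 means engrave at S263, F4384. After flipping Y the toolpath is (180.5889,200.0989) → (196.5854,200.0989) → (196.5854,159.4166) → (180.5889,159.4166) → (180.5889,200.0989), returning to the start.

Shape 2 is a closed polygon drawn with `<path>`. Its stroke #ff8800 means engrave at S263, F4384. After flipping Y the toolpath is (311.1804,132.3049) → (178.8455,102.7701) → (201.1715,65.8746) → (311.1804,132.3049), returning to the start.

; Generated by LaserGRBL
G21
G90
G0 X180.5889 Y200.0989
M4 S263
G01 X196.5854 Y200.0989 F4384
G01 X196.5854 Y159.4166
G01 X180.5889 Y159.4166
G01 X180.5889 Y200.0989
G0 X311.1804 Y132.3049
M4 S263
G01 X178.8455 Y102.7701 F4384
G01 X201.1715 Y65.8746
G01 X311.1804 Y132.3049
M5
G0 X0.0000 Y0.0000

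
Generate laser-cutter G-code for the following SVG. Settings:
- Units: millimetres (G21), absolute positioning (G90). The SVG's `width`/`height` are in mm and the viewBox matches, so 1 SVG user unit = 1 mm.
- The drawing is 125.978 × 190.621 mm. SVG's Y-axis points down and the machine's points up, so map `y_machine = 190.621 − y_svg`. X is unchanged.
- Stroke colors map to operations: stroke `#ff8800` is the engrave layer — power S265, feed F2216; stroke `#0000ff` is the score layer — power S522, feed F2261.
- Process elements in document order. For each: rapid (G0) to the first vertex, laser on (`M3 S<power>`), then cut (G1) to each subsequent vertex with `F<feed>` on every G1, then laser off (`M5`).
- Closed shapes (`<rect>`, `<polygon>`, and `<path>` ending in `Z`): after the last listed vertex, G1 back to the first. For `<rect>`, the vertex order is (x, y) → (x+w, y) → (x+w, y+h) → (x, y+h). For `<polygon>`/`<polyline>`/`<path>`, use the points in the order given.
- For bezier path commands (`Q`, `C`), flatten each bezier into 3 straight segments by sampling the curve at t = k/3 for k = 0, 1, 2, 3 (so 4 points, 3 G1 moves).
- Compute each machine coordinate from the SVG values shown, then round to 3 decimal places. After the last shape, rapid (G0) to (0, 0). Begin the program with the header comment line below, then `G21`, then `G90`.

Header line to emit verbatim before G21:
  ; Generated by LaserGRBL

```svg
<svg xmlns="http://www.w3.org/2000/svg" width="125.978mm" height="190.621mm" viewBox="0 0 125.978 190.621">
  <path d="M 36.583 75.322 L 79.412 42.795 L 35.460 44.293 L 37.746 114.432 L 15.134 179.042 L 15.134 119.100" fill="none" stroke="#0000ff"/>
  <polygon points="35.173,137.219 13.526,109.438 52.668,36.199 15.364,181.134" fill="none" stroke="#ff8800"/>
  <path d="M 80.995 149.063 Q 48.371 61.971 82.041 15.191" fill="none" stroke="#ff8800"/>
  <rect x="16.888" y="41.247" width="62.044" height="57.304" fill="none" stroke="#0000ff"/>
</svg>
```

; Generated by LaserGRBL
G21
G90
G0 X36.583 Y115.299
M3 S522
G1 X79.412 Y147.826 F2261
G1 X35.460 Y146.328 F2261
G1 X37.746 Y76.189 F2261
G1 X15.134 Y11.579 F2261
G1 X15.134 Y71.521 F2261
M5
G0 X35.173 Y53.402
M3 S265
G1 X13.526 Y81.183 F2216
G1 X52.668 Y154.422 F2216
G1 X15.364 Y9.487 F2216
G1 X35.173 Y53.402 F2216
M5
G0 X80.995 Y41.558
M3 S265
G1 X66.612 Y95.140 F2216
G1 X66.960 Y139.764 F2216
G1 X82.041 Y175.430 F2216
M5
G0 X16.888 Y149.374
M3 S522
G1 X78.932 Y149.374 F2261
G1 X78.932 Y92.070 F2261
G1 X16.888 Y92.070 F2261
G1 X16.888 Y149.374 F2261
M5
G0 X0.000 Y0.000

viewBox `0 0 125.978 190.621` with mm width/height → 1 unit = 1 mm. Flip: y_m = 190.621 − y_svg.

**Shape 1** — `<path>` open polyline, stroke `#0000ff` → score (S522, F2261). Machine vertices: (36.583,115.299) → (79.412,147.826) → (35.460,146.328) → (37.746,76.189) → (15.134,11.579) → (15.134,71.521). Open path.

**Shape 2** — `<polygon>` closed polygon, stroke `#ff8800` → engrave (S265, F2216). Machine vertices: (35.173,53.402) → (13.526,81.183) → (52.668,154.422) → (15.364,9.487) → (35.173,53.402). Closed: final G1 returns to the first vertex.

**Shape 3** — `<path>` quadratic bezier, stroke `#ff8800` → engrave (S265, F2216). Control points (SVG): P0=(80.995,149.063), P1=(48.371,61.971), P2=(82.041,15.191); sampled at t=k/3. Machine vertices: (80.995,41.558) → (66.612,95.140) → (66.960,139.764) → (82.041,175.430). Open path.

**Shape 4** — `<rect>` rectangle, stroke `#0000ff` → score (S522, F2261). Machine vertices: (16.888,149.374) → (78.932,149.374) → (78.932,92.070) → (16.888,92.070) → (16.888,149.374). Closed: final G1 returns to the first vertex.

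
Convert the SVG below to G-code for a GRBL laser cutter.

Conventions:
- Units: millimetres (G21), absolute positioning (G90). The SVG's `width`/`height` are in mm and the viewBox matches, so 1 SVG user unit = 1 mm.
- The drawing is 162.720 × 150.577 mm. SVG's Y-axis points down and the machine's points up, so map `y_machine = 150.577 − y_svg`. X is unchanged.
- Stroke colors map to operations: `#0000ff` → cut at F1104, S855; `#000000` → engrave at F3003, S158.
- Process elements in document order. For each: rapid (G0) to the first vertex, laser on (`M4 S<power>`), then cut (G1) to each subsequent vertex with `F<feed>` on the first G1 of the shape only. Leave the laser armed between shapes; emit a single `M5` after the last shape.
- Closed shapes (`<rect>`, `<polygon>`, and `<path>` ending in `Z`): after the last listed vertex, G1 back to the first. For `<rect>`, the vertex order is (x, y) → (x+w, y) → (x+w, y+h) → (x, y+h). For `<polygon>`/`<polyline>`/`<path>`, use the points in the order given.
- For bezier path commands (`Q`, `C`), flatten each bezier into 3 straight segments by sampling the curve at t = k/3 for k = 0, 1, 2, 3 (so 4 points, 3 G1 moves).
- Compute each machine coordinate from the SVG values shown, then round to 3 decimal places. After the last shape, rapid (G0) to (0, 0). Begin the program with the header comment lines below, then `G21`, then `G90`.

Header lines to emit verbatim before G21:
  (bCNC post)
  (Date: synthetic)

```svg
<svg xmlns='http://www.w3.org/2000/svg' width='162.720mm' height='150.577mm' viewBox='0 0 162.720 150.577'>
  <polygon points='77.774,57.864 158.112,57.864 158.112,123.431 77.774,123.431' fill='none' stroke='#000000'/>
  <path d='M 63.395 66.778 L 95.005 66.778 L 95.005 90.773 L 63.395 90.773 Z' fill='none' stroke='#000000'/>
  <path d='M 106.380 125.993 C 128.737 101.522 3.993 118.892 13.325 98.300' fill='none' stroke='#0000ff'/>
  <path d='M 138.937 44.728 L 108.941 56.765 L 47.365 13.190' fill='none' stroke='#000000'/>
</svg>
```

viewBox `0 0 162.720 150.577` with mm width/height → 1 unit = 1 mm. Flip: y_m = 150.577 − y_svg.

**Shape 1** — `<polygon>` rectangle, stroke `#000000` → engrave (S158, F3003). Machine vertices: (77.774,92.713) → (158.112,92.713) → (158.112,27.146) → (77.774,27.146) → (77.774,92.713). Closed: final G1 returns to the first vertex.

**Shape 2** — `<path>` rectangle, stroke `#000000` → engrave (S158, F3003). Machine vertices: (63.395,83.799) → (95.005,83.799) → (95.005,59.804) → (63.395,59.804) → (63.395,83.799). Closed: final G1 returns to the first vertex.

**Shape 3** — `<path>` cubic bezier, stroke `#0000ff` → cut (S855, F1104). Control points (SVG): P0=(106.380,125.993), P1=(128.737,101.522), P2=(3.993,118.892), P3=(13.325,98.300); sampled at t=k/3. Machine vertices: (106.380,24.584) → (90.117,38.064) → (38.271,41.383) → (13.325,52.277). Open path.

**Shape 4** — `<path>` open polyline, stroke `#000000` → engrave (S158, F3003). Machine vertices: (138.937,105.849) → (108.941,93.812) → (47.365,137.387). Open path.

(bCNC post)
(Date: synthetic)
G21
G90
G0 X77.774 Y92.713
M4 S158
G1 X158.112 Y92.713 F3003
G1 X158.112 Y27.146
G1 X77.774 Y27.146
G1 X77.774 Y92.713
G0 X63.395 Y83.799
M4 S158
G1 X95.005 Y83.799 F3003
G1 X95.005 Y59.804
G1 X63.395 Y59.804
G1 X63.395 Y83.799
G0 X106.380 Y24.584
M4 S855
G1 X90.117 Y38.064 F1104
G1 X38.271 Y41.383
G1 X13.325 Y52.277
G0 X138.937 Y105.849
M4 S158
G1 X108.941 Y93.812 F3003
G1 X47.365 Y137.387
M5
G0 X0.000 Y0.000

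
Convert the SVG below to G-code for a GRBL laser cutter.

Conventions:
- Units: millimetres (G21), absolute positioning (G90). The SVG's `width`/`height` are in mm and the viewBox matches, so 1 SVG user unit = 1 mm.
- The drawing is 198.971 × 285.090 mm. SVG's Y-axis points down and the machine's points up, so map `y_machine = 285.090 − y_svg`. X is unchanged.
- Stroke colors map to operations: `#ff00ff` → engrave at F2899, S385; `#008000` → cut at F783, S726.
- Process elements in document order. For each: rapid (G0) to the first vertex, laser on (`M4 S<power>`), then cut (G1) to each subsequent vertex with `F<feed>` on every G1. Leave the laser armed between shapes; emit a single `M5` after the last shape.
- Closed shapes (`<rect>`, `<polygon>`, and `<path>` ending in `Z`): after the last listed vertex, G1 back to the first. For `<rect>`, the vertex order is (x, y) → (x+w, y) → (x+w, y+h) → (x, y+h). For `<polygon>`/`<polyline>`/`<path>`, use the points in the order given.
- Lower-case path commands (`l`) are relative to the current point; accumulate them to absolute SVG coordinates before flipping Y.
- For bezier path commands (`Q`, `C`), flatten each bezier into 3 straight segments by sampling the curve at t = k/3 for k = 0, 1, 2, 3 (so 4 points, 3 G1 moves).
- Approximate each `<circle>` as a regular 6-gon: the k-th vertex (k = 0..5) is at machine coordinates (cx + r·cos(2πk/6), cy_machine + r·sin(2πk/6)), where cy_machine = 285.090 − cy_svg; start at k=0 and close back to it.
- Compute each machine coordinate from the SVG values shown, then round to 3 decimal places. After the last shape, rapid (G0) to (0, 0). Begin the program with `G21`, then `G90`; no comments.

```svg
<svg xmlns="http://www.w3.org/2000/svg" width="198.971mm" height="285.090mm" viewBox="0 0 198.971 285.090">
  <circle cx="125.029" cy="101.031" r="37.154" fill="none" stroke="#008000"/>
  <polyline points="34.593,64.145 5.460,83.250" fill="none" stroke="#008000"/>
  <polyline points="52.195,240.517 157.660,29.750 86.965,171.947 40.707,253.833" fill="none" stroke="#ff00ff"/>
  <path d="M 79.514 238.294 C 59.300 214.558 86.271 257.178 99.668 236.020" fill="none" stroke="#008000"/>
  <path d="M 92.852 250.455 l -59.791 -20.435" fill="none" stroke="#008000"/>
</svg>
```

G21
G90
G0 X162.183 Y184.059
M4 S726
G1 X143.606 Y216.235 F783
G1 X106.452 Y216.235 F783
G1 X87.875 Y184.059 F783
G1 X106.452 Y151.883 F783
G1 X143.606 Y151.883 F783
G1 X162.183 Y184.059 F783
G0 X34.593 Y220.945
M4 S726
G1 X5.460 Y201.840 F783
G0 X52.195 Y44.573
M4 S385
G1 X157.660 Y255.340 F2899
G1 X86.965 Y113.143 F2899
G1 X40.707 Y31.257 F2899
G0 X79.514 Y46.796
M4 S726
G1 X72.778 Y53.233 F783
G1 X83.997 Y44.352 F783
G1 X99.668 Y49.070 F783
G0 X92.852 Y34.635
M4 S726
G1 X33.061 Y55.070 F783
M5
G0 X0.000 Y0.000

Since the viewBox matches the mm dimensions, user units are millimetres directly. The only transform is the Y-flip y_m = 285.090 − y_svg.

Shape 1 is a circle drawn with `<circle>`. Its stroke #008000 means cut at S726, F783. After flipping Y the toolpath is (162.183,184.059) → (143.606,216.235) → (106.452,216.235) → (87.875,184.059) → (106.452,151.883) → (143.606,151.883) → (162.183,184.059), returning to the start.

Shape 2 is a line segment drawn with `<polyline>`. Its stroke #008000 means cut at S726, F783. After flipping Y the toolpath is (34.593,220.945) → (5.460,201.840).

Shape 3 is a open polyline drawn with `<polyline>`. Its stroke #ff00ff means engrave at S385, F2899. After flipping Y the toolpath is (52.195,44.573) → (157.660,255.340) → (86.965,113.143) → (40.707,31.257).

Shape 4 is a cubic bezier drawn with `<path>`. Its stroke #008000 means cut at S726, F783. After flipping Y the toolpath is (79.514,46.796) → (72.778,53.233) → (83.997,44.352) → (99.668,49.070).

Shape 5 is a line segment drawn with `<path>`. Its stroke #008000 means cut at S726, F783. After flipping Y the toolpath is (92.852,34.635) → (33.061,55.070).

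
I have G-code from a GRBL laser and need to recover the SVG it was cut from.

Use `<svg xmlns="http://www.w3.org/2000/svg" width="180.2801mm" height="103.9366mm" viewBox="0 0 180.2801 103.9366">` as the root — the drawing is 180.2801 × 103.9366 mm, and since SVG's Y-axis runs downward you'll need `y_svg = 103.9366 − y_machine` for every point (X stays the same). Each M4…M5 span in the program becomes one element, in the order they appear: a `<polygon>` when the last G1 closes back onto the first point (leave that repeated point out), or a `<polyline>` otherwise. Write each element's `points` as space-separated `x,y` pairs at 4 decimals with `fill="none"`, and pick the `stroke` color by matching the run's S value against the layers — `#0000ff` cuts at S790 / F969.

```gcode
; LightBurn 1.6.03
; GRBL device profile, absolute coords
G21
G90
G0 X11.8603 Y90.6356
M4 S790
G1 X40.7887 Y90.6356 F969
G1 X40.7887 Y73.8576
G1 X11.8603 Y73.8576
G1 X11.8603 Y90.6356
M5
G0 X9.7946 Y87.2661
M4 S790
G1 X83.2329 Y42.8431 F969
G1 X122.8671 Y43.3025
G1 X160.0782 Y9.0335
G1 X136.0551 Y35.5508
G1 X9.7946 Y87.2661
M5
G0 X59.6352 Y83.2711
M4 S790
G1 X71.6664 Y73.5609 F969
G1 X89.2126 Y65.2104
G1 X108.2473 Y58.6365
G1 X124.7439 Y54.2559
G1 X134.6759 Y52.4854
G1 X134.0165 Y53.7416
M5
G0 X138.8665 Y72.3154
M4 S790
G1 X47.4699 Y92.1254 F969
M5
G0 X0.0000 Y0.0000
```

<svg xmlns="http://www.w3.org/2000/svg" width="180.2801mm" height="103.9366mm" viewBox="0 0 180.2801 103.9366">
  <polygon points="11.8603,13.3010 40.7887,13.3010 40.7887,30.0790 11.8603,30.0790" fill="none" stroke="#0000ff"/>
  <polygon points="9.7946,16.6705 83.2329,61.0935 122.8671,60.6341 160.0782,94.9031 136.0551,68.3858" fill="none" stroke="#0000ff"/>
  <polyline points="59.6352,20.6655 71.6664,30.3757 89.2126,38.7262 108.2473,45.3001 124.7439,49.6807 134.6759,51.4512 134.0165,50.1950" fill="none" stroke="#0000ff"/>
  <polyline points="138.8665,31.6212 47.4699,11.8112" fill="none" stroke="#0000ff"/>
</svg>

Each laser-on run becomes one SVG element. Flip Y back into SVG space with y_svg = 103.9366 − y_machine. Every run uses S790, so all elements get stroke `#0000ff` (cut).

Run 1: The run returns to its start, so emit a `<polygon>` with points (Y-flipped): 11.8603,13.3010 40.7887,13.3010 40.7887,30.0790 11.8603,30.0790.

Run 2: The run returns to its start, so emit a `<polygon>` with points (Y-flipped): 9.7946,16.6705 83.2329,61.0935 122.8671,60.6341 160.0782,94.9031 136.0551,68.3858.

Run 3: The run is open, so emit a `<polyline>` with points (Y-flipped): 59.6352,20.6655 71.6664,30.3757 89.2126,38.7262 108.2473,45.3001 124.7439,49.6807 134.6759,51.4512 134.0165,50.1950.

Run 4: The run is open, so emit a `<polyline>` with points (Y-flipped): 138.8665,31.6212 47.4699,11.8112.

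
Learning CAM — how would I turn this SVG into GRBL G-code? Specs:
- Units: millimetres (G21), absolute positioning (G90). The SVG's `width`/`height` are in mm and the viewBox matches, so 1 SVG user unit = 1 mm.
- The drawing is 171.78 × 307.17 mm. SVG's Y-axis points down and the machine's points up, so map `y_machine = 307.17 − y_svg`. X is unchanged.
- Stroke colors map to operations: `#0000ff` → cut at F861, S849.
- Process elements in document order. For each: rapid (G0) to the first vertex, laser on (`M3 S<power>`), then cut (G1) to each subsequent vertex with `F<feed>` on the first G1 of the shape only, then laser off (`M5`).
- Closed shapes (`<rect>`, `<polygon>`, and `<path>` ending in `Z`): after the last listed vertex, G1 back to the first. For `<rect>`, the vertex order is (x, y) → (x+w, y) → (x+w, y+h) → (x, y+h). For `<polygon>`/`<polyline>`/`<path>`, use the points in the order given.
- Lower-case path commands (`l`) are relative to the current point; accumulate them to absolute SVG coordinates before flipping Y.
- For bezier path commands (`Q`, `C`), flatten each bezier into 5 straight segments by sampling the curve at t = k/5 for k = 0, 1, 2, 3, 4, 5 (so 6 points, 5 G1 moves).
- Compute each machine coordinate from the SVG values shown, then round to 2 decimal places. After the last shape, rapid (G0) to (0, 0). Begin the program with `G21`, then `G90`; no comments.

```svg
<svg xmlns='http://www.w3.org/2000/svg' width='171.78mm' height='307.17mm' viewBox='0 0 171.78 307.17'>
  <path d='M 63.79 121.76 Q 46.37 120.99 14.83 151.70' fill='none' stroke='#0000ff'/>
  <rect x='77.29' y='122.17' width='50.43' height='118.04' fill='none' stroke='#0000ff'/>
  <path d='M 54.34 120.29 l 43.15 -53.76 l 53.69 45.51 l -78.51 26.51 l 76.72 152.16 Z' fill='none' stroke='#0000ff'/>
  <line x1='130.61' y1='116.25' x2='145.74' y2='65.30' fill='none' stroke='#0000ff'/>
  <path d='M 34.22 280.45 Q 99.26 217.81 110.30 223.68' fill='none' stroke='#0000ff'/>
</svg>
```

G21
G90
G0 X63.79 Y185.41
M3 S849
G1 X56.26 Y184.46 F861
G1 X47.59 Y180.99
G1 X37.80 Y175.00
G1 X26.88 Y166.49
G1 X14.83 Y155.47
M5
G0 X77.29 Y185.00
M3 S849
G1 X127.72 Y185.00 F861
G1 X127.72 Y66.96
G1 X77.29 Y66.96
G1 X77.29 Y185.00
M5
G0 X54.34 Y186.88
M3 S849
G1 X97.49 Y240.64 F861
G1 X151.18 Y195.13
G1 X72.67 Y168.62
G1 X149.39 Y16.46
G1 X54.34 Y186.88
M5
G0 X130.61 Y190.92
M3 S849
G1 X145.74 Y241.87 F861
M5
G0 X34.22 Y26.72
M3 S849
G1 X58.08 Y49.04 F861
G1 X77.61 Y65.87
G1 X92.83 Y77.22
G1 X103.72 Y83.10
G1 X110.30 Y83.49
M5
G0 X0.00 Y0.00

viewBox `0 0 171.78 307.17` with mm width/height → 1 unit = 1 mm. Flip: y_m = 307.17 − y_svg.

**Shape 1** — `<path>` quadratic bezier, stroke `#0000ff` → cut (S849, F861). Control points (SVG): P0=(63.79,121.76), P1=(46.37,120.99), P2=(14.83,151.70); sampled at t=k/5. Machine vertices: (63.79,185.41) → (56.26,184.46) → (47.59,180.99) → (37.80,175.00) → (26.88,166.49) → (14.83,155.47). Open path.

**Shape 2** — `<rect>` rectangle, stroke `#0000ff` → cut (S849, F861). Machine vertices: (77.29,185.00) → (127.72,185.00) → (127.72,66.96) → (77.29,66.96) → (77.29,185.00). Closed: final G1 returns to the first vertex.

**Shape 3** — `<path>` closed polygon, stroke `#0000ff` → cut (S849, F861). Machine vertices: (54.34,186.88) → (97.49,240.64) → (151.18,195.13) → (72.67,168.62) → (149.39,16.46) → (54.34,186.88). Closed: final G1 returns to the first vertex.

**Shape 4** — `<line>` line segment, stroke `#0000ff` → cut (S849, F861). Machine vertices: (130.61,190.92) → (145.74,241.87). Open path.

**Shape 5** — `<path>` quadratic bezier, stroke `#0000ff` → cut (S849, F861). Control points (SVG): P0=(34.22,280.45), P1=(99.26,217.81), P2=(110.30,223.68); sampled at t=k/5. Machine vertices: (34.22,26.72) → (58.08,49.04) → (77.61,65.87) → (92.83,77.22) → (103.72,83.10) → (110.30,83.49). Open path.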